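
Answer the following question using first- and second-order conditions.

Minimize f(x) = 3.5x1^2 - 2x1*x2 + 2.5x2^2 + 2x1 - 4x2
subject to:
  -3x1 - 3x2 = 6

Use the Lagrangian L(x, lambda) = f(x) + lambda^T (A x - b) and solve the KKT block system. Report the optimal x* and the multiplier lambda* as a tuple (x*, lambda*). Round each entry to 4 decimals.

Form the Lagrangian:
  L(x, lambda) = (1/2) x^T Q x + c^T x + lambda^T (A x - b)
Stationarity (grad_x L = 0): Q x + c + A^T lambda = 0.
Primal feasibility: A x = b.

This gives the KKT block system:
  [ Q   A^T ] [ x     ]   [-c ]
  [ A    0  ] [ lambda ] = [ b ]

Solving the linear system:
  x*      = (-1.25, -0.75)
  lambda* = (-1.75)
  f(x*)   = 5.5

x* = (-1.25, -0.75), lambda* = (-1.75)


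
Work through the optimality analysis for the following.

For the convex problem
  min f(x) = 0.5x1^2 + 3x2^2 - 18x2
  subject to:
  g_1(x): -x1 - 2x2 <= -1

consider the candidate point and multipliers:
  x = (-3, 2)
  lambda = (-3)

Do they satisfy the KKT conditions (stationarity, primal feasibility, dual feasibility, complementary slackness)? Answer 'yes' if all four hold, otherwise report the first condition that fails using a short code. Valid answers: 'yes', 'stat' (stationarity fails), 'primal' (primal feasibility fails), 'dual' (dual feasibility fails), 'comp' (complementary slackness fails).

Gradient of f: grad f(x) = Q x + c = (-3, -6)
Constraint values g_i(x) = a_i^T x - b_i:
  g_1((-3, 2)) = 0
Stationarity residual: grad f(x) + sum_i lambda_i a_i = (0, 0)
  -> stationarity OK
Primal feasibility (all g_i <= 0): OK
Dual feasibility (all lambda_i >= 0): FAILS
Complementary slackness (lambda_i * g_i(x) = 0 for all i): OK

Verdict: the first failing condition is dual_feasibility -> dual.

dual


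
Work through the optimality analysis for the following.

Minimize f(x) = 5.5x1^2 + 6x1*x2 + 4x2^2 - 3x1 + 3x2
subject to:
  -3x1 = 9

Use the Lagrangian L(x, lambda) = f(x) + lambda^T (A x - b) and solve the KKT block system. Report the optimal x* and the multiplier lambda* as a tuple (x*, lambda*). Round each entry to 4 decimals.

Form the Lagrangian:
  L(x, lambda) = (1/2) x^T Q x + c^T x + lambda^T (A x - b)
Stationarity (grad_x L = 0): Q x + c + A^T lambda = 0.
Primal feasibility: A x = b.

This gives the KKT block system:
  [ Q   A^T ] [ x     ]   [-c ]
  [ A    0  ] [ lambda ] = [ b ]

Solving the linear system:
  x*      = (-3, 1.875)
  lambda* = (-8.25)
  f(x*)   = 44.4375

x* = (-3, 1.875), lambda* = (-8.25)


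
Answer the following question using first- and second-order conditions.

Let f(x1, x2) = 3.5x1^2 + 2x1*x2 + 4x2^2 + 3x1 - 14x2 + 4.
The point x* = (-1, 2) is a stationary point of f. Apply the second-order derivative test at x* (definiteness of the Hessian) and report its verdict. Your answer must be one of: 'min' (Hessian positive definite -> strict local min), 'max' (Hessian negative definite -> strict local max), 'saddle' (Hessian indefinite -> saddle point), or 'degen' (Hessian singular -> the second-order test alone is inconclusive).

Compute the Hessian H = grad^2 f:
  H = [[7, 2], [2, 8]]
Verify stationarity: grad f(x*) = H x* + g = (0, 0).
Eigenvalues of H: 5.4384, 9.5616.
Both eigenvalues > 0, so H is positive definite -> x* is a strict local min.

min


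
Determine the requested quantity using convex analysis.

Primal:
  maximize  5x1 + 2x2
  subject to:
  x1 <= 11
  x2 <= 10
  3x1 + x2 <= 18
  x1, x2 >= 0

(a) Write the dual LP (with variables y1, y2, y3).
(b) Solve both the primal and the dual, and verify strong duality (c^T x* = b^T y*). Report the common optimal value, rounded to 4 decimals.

The standard primal-dual pair for 'max c^T x s.t. A x <= b, x >= 0' is:
  Dual:  min b^T y  s.t.  A^T y >= c,  y >= 0.

So the dual LP is:
  minimize  11y1 + 10y2 + 18y3
  subject to:
    y1 + 3y3 >= 5
    y2 + y3 >= 2
    y1, y2, y3 >= 0

Solving the primal: x* = (2.6667, 10).
  primal value c^T x* = 33.3333.
Solving the dual: y* = (0, 0.3333, 1.6667).
  dual value b^T y* = 33.3333.
Strong duality: c^T x* = b^T y*. Confirmed.

33.3333


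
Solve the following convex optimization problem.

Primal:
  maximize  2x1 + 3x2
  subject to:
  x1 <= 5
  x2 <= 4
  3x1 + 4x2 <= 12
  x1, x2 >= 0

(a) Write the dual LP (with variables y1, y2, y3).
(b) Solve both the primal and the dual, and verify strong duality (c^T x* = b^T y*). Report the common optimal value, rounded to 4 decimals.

The standard primal-dual pair for 'max c^T x s.t. A x <= b, x >= 0' is:
  Dual:  min b^T y  s.t.  A^T y >= c,  y >= 0.

So the dual LP is:
  minimize  5y1 + 4y2 + 12y3
  subject to:
    y1 + 3y3 >= 2
    y2 + 4y3 >= 3
    y1, y2, y3 >= 0

Solving the primal: x* = (0, 3).
  primal value c^T x* = 9.
Solving the dual: y* = (0, 0, 0.75).
  dual value b^T y* = 9.
Strong duality: c^T x* = b^T y*. Confirmed.

9


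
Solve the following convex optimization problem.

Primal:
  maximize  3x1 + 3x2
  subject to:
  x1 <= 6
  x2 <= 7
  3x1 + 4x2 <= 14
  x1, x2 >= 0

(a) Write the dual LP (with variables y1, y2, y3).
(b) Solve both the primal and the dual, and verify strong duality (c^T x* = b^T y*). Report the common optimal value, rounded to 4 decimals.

The standard primal-dual pair for 'max c^T x s.t. A x <= b, x >= 0' is:
  Dual:  min b^T y  s.t.  A^T y >= c,  y >= 0.

So the dual LP is:
  minimize  6y1 + 7y2 + 14y3
  subject to:
    y1 + 3y3 >= 3
    y2 + 4y3 >= 3
    y1, y2, y3 >= 0

Solving the primal: x* = (4.6667, 0).
  primal value c^T x* = 14.
Solving the dual: y* = (0, 0, 1).
  dual value b^T y* = 14.
Strong duality: c^T x* = b^T y*. Confirmed.

14


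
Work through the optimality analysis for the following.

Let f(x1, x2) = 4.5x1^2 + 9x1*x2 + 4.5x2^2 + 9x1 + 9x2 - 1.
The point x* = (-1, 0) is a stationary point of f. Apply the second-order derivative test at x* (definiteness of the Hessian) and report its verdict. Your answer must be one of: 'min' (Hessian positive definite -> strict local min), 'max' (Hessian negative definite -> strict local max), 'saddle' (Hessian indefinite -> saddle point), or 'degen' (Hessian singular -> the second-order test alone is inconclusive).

Compute the Hessian H = grad^2 f:
  H = [[9, 9], [9, 9]]
Verify stationarity: grad f(x*) = H x* + g = (0, 0).
Eigenvalues of H: 0, 18.
H has a zero eigenvalue (singular; positive semidefinite but not definite), so H is neither positive definite, negative definite, nor indefinite. The second-order test alone is inconclusive -> degen.
(Indeed, f is constant along the null direction of H through x*, so x* is not a strict local extremum.)

degen


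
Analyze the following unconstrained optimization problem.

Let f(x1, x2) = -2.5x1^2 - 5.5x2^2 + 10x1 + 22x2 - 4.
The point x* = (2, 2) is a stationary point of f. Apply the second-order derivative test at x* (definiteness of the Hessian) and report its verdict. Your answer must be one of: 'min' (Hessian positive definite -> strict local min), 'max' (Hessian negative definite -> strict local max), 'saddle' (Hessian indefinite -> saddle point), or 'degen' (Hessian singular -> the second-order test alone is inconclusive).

Compute the Hessian H = grad^2 f:
  H = [[-5, 0], [0, -11]]
Verify stationarity: grad f(x*) = H x* + g = (0, 0).
Eigenvalues of H: -11, -5.
Both eigenvalues < 0, so H is negative definite -> x* is a strict local max.

max


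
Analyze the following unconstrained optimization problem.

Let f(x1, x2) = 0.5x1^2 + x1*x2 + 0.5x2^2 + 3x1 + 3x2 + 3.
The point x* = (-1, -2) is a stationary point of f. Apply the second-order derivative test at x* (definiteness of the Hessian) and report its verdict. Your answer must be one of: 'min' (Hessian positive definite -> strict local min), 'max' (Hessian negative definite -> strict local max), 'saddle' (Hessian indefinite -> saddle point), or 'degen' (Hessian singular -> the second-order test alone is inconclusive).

Compute the Hessian H = grad^2 f:
  H = [[1, 1], [1, 1]]
Verify stationarity: grad f(x*) = H x* + g = (0, 0).
Eigenvalues of H: 0, 2.
H has a zero eigenvalue (singular; positive semidefinite but not definite), so H is neither positive definite, negative definite, nor indefinite. The second-order test alone is inconclusive -> degen.
(Indeed, f is constant along the null direction of H through x*, so x* is not a strict local extremum.)

degen


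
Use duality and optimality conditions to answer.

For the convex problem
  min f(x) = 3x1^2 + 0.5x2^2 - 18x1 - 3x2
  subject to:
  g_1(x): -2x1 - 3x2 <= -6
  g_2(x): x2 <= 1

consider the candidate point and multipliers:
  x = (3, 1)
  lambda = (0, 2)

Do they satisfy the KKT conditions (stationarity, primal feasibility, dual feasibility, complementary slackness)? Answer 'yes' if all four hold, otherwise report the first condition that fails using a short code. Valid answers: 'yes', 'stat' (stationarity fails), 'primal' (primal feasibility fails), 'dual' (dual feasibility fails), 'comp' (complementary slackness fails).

Gradient of f: grad f(x) = Q x + c = (0, -2)
Constraint values g_i(x) = a_i^T x - b_i:
  g_1((3, 1)) = -3
  g_2((3, 1)) = 0
Stationarity residual: grad f(x) + sum_i lambda_i a_i = (0, 0)
  -> stationarity OK
Primal feasibility (all g_i <= 0): OK
Dual feasibility (all lambda_i >= 0): OK
Complementary slackness (lambda_i * g_i(x) = 0 for all i): OK

Verdict: yes, KKT holds.

yes


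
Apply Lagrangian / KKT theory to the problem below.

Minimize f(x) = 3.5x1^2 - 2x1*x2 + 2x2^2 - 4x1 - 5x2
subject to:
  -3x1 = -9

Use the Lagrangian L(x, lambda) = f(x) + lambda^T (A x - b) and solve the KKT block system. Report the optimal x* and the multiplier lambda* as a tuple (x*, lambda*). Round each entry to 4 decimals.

Form the Lagrangian:
  L(x, lambda) = (1/2) x^T Q x + c^T x + lambda^T (A x - b)
Stationarity (grad_x L = 0): Q x + c + A^T lambda = 0.
Primal feasibility: A x = b.

This gives the KKT block system:
  [ Q   A^T ] [ x     ]   [-c ]
  [ A    0  ] [ lambda ] = [ b ]

Solving the linear system:
  x*      = (3, 2.75)
  lambda* = (3.8333)
  f(x*)   = 4.375

x* = (3, 2.75), lambda* = (3.8333)


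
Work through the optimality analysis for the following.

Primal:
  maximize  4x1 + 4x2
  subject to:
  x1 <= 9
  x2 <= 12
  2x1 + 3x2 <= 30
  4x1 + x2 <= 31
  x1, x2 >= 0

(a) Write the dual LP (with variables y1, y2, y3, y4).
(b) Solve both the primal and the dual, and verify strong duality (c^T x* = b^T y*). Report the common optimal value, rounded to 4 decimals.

The standard primal-dual pair for 'max c^T x s.t. A x <= b, x >= 0' is:
  Dual:  min b^T y  s.t.  A^T y >= c,  y >= 0.

So the dual LP is:
  minimize  9y1 + 12y2 + 30y3 + 31y4
  subject to:
    y1 + 2y3 + 4y4 >= 4
    y2 + 3y3 + y4 >= 4
    y1, y2, y3, y4 >= 0

Solving the primal: x* = (6.3, 5.8).
  primal value c^T x* = 48.4.
Solving the dual: y* = (0, 0, 1.2, 0.4).
  dual value b^T y* = 48.4.
Strong duality: c^T x* = b^T y*. Confirmed.

48.4


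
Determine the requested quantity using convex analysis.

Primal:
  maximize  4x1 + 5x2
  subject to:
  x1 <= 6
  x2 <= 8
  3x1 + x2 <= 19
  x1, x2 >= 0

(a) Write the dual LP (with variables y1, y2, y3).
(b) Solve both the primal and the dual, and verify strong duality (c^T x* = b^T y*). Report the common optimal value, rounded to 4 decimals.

The standard primal-dual pair for 'max c^T x s.t. A x <= b, x >= 0' is:
  Dual:  min b^T y  s.t.  A^T y >= c,  y >= 0.

So the dual LP is:
  minimize  6y1 + 8y2 + 19y3
  subject to:
    y1 + 3y3 >= 4
    y2 + y3 >= 5
    y1, y2, y3 >= 0

Solving the primal: x* = (3.6667, 8).
  primal value c^T x* = 54.6667.
Solving the dual: y* = (0, 3.6667, 1.3333).
  dual value b^T y* = 54.6667.
Strong duality: c^T x* = b^T y*. Confirmed.

54.6667


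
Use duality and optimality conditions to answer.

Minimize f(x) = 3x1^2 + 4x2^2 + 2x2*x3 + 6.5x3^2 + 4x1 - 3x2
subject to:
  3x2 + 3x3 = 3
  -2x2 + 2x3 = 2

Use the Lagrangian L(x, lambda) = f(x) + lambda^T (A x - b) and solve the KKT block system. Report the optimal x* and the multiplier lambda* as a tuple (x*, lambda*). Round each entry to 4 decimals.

Form the Lagrangian:
  L(x, lambda) = (1/2) x^T Q x + c^T x + lambda^T (A x - b)
Stationarity (grad_x L = 0): Q x + c + A^T lambda = 0.
Primal feasibility: A x = b.

This gives the KKT block system:
  [ Q   A^T ] [ x     ]   [-c ]
  [ A    0  ] [ lambda ] = [ b ]

Solving the linear system:
  x*      = (-0.6667, 0, 1)
  lambda* = (-2, -3.5)
  f(x*)   = 5.1667

x* = (-0.6667, 0, 1), lambda* = (-2, -3.5)


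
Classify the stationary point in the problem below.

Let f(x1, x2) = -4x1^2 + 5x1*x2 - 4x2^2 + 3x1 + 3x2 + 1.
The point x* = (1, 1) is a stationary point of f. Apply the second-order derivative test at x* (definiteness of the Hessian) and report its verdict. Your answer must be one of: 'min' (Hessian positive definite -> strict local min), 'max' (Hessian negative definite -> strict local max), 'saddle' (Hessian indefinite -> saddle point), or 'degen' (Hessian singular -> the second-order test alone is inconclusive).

Compute the Hessian H = grad^2 f:
  H = [[-8, 5], [5, -8]]
Verify stationarity: grad f(x*) = H x* + g = (0, 0).
Eigenvalues of H: -13, -3.
Both eigenvalues < 0, so H is negative definite -> x* is a strict local max.

max


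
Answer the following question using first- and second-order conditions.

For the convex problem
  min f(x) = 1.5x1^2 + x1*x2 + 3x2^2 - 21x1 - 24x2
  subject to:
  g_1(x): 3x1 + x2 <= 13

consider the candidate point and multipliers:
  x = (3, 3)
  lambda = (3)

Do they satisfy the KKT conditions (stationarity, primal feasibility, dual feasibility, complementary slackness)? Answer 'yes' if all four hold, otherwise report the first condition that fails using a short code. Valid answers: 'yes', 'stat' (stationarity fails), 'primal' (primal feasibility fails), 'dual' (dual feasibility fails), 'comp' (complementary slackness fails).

Gradient of f: grad f(x) = Q x + c = (-9, -3)
Constraint values g_i(x) = a_i^T x - b_i:
  g_1((3, 3)) = -1
Stationarity residual: grad f(x) + sum_i lambda_i a_i = (0, 0)
  -> stationarity OK
Primal feasibility (all g_i <= 0): OK
Dual feasibility (all lambda_i >= 0): OK
Complementary slackness (lambda_i * g_i(x) = 0 for all i): FAILS

Verdict: the first failing condition is complementary_slackness -> comp.

comp


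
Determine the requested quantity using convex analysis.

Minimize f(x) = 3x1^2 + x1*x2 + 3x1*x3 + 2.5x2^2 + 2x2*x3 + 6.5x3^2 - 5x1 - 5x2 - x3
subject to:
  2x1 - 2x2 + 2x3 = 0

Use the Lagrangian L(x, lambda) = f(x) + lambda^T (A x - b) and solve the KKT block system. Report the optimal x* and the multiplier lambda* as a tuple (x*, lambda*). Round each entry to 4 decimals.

Form the Lagrangian:
  L(x, lambda) = (1/2) x^T Q x + c^T x + lambda^T (A x - b)
Stationarity (grad_x L = 0): Q x + c + A^T lambda = 0.
Primal feasibility: A x = b.

This gives the KKT block system:
  [ Q   A^T ] [ x     ]   [-c ]
  [ A    0  ] [ lambda ] = [ b ]

Solving the linear system:
  x*      = (0.9333, 0.7394, -0.1939)
  lambda* = (-0.3788)
  f(x*)   = -4.0848

x* = (0.9333, 0.7394, -0.1939), lambda* = (-0.3788)


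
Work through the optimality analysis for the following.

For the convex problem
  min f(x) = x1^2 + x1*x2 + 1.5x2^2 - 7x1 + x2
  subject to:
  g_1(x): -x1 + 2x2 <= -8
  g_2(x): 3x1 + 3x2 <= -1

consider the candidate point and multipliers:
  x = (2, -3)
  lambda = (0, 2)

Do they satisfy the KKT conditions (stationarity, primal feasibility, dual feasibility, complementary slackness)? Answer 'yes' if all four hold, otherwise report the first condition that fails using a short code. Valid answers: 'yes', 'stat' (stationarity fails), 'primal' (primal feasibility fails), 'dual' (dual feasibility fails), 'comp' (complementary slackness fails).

Gradient of f: grad f(x) = Q x + c = (-6, -6)
Constraint values g_i(x) = a_i^T x - b_i:
  g_1((2, -3)) = 0
  g_2((2, -3)) = -2
Stationarity residual: grad f(x) + sum_i lambda_i a_i = (0, 0)
  -> stationarity OK
Primal feasibility (all g_i <= 0): OK
Dual feasibility (all lambda_i >= 0): OK
Complementary slackness (lambda_i * g_i(x) = 0 for all i): FAILS

Verdict: the first failing condition is complementary_slackness -> comp.

comp


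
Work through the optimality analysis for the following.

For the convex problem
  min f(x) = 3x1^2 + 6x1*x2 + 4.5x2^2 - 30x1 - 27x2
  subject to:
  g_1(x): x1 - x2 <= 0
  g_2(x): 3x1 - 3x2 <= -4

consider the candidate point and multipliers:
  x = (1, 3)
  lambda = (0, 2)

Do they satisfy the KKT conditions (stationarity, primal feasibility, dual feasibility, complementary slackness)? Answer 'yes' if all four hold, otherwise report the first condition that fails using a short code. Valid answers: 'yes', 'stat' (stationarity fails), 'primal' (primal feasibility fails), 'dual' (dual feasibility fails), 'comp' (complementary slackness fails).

Gradient of f: grad f(x) = Q x + c = (-6, 6)
Constraint values g_i(x) = a_i^T x - b_i:
  g_1((1, 3)) = -2
  g_2((1, 3)) = -2
Stationarity residual: grad f(x) + sum_i lambda_i a_i = (0, 0)
  -> stationarity OK
Primal feasibility (all g_i <= 0): OK
Dual feasibility (all lambda_i >= 0): OK
Complementary slackness (lambda_i * g_i(x) = 0 for all i): FAILS

Verdict: the first failing condition is complementary_slackness -> comp.

comp


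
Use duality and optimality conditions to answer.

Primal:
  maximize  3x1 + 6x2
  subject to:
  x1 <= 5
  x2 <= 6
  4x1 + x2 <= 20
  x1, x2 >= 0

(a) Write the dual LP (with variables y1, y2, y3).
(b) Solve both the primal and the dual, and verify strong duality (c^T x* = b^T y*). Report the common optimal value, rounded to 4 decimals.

The standard primal-dual pair for 'max c^T x s.t. A x <= b, x >= 0' is:
  Dual:  min b^T y  s.t.  A^T y >= c,  y >= 0.

So the dual LP is:
  minimize  5y1 + 6y2 + 20y3
  subject to:
    y1 + 4y3 >= 3
    y2 + y3 >= 6
    y1, y2, y3 >= 0

Solving the primal: x* = (3.5, 6).
  primal value c^T x* = 46.5.
Solving the dual: y* = (0, 5.25, 0.75).
  dual value b^T y* = 46.5.
Strong duality: c^T x* = b^T y*. Confirmed.

46.5


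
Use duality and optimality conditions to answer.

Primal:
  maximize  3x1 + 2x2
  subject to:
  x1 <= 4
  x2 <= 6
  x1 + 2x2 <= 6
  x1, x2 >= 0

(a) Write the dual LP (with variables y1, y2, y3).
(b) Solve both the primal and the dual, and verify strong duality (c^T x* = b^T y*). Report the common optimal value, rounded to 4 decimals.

The standard primal-dual pair for 'max c^T x s.t. A x <= b, x >= 0' is:
  Dual:  min b^T y  s.t.  A^T y >= c,  y >= 0.

So the dual LP is:
  minimize  4y1 + 6y2 + 6y3
  subject to:
    y1 + y3 >= 3
    y2 + 2y3 >= 2
    y1, y2, y3 >= 0

Solving the primal: x* = (4, 1).
  primal value c^T x* = 14.
Solving the dual: y* = (2, 0, 1).
  dual value b^T y* = 14.
Strong duality: c^T x* = b^T y*. Confirmed.

14


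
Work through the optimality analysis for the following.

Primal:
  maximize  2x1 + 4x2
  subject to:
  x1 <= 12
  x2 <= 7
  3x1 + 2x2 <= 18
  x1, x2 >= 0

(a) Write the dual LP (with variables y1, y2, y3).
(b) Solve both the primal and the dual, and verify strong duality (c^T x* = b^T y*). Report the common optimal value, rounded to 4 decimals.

The standard primal-dual pair for 'max c^T x s.t. A x <= b, x >= 0' is:
  Dual:  min b^T y  s.t.  A^T y >= c,  y >= 0.

So the dual LP is:
  minimize  12y1 + 7y2 + 18y3
  subject to:
    y1 + 3y3 >= 2
    y2 + 2y3 >= 4
    y1, y2, y3 >= 0

Solving the primal: x* = (1.3333, 7).
  primal value c^T x* = 30.6667.
Solving the dual: y* = (0, 2.6667, 0.6667).
  dual value b^T y* = 30.6667.
Strong duality: c^T x* = b^T y*. Confirmed.

30.6667


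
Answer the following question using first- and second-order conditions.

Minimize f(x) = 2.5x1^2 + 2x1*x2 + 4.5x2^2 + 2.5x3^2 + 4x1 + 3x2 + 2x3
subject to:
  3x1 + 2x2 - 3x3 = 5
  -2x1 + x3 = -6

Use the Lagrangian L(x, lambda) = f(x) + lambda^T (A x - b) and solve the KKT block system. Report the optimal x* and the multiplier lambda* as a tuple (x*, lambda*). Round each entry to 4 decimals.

Form the Lagrangian:
  L(x, lambda) = (1/2) x^T Q x + c^T x + lambda^T (A x - b)
Stationarity (grad_x L = 0): Q x + c + A^T lambda = 0.
Primal feasibility: A x = b.

This gives the KKT block system:
  [ Q   A^T ] [ x     ]   [-c ]
  [ A    0  ] [ lambda ] = [ b ]

Solving the linear system:
  x*      = (2.8927, -2.161, -0.2146)
  lambda* = (5.3317, 15.0683)
  f(x*)   = 34.2049

x* = (2.8927, -2.161, -0.2146), lambda* = (5.3317, 15.0683)


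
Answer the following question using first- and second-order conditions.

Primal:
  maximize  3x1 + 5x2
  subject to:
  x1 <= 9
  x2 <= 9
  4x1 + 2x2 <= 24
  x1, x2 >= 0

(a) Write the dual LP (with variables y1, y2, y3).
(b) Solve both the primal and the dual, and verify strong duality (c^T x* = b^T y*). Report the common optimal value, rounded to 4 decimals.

The standard primal-dual pair for 'max c^T x s.t. A x <= b, x >= 0' is:
  Dual:  min b^T y  s.t.  A^T y >= c,  y >= 0.

So the dual LP is:
  minimize  9y1 + 9y2 + 24y3
  subject to:
    y1 + 4y3 >= 3
    y2 + 2y3 >= 5
    y1, y2, y3 >= 0

Solving the primal: x* = (1.5, 9).
  primal value c^T x* = 49.5.
Solving the dual: y* = (0, 3.5, 0.75).
  dual value b^T y* = 49.5.
Strong duality: c^T x* = b^T y*. Confirmed.

49.5


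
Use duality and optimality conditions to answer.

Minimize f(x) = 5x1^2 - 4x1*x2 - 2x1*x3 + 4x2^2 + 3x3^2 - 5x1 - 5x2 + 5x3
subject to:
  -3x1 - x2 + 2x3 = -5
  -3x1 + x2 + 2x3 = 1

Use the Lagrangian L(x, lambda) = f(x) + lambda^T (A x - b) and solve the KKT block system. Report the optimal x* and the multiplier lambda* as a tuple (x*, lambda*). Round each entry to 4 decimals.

Form the Lagrangian:
  L(x, lambda) = (1/2) x^T Q x + c^T x + lambda^T (A x - b)
Stationarity (grad_x L = 0): Q x + c + A^T lambda = 0.
Primal feasibility: A x = b.

This gives the KKT block system:
  [ Q   A^T ] [ x     ]   [-c ]
  [ A    0  ] [ lambda ] = [ b ]

Solving the linear system:
  x*      = (0.9429, 3, 0.4143)
  lambda* = (6.2143, -9.0143)
  f(x*)   = 11.2214

x* = (0.9429, 3, 0.4143), lambda* = (6.2143, -9.0143)


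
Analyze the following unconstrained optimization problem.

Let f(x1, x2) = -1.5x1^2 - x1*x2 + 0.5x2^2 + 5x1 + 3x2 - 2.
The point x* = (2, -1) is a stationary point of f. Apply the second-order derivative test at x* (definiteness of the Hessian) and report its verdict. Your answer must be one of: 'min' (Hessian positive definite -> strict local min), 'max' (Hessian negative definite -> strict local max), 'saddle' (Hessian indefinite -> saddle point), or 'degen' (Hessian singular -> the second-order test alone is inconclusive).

Compute the Hessian H = grad^2 f:
  H = [[-3, -1], [-1, 1]]
Verify stationarity: grad f(x*) = H x* + g = (0, 0).
Eigenvalues of H: -3.2361, 1.2361.
Eigenvalues have mixed signs, so H is indefinite -> x* is a saddle point.

saddle


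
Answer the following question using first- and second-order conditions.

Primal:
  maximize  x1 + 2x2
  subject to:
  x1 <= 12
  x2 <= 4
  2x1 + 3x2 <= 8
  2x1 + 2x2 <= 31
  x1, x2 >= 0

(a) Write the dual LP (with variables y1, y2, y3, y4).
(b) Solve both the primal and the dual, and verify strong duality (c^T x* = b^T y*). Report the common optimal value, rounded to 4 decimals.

The standard primal-dual pair for 'max c^T x s.t. A x <= b, x >= 0' is:
  Dual:  min b^T y  s.t.  A^T y >= c,  y >= 0.

So the dual LP is:
  minimize  12y1 + 4y2 + 8y3 + 31y4
  subject to:
    y1 + 2y3 + 2y4 >= 1
    y2 + 3y3 + 2y4 >= 2
    y1, y2, y3, y4 >= 0

Solving the primal: x* = (0, 2.6667).
  primal value c^T x* = 5.3333.
Solving the dual: y* = (0, 0, 0.6667, 0).
  dual value b^T y* = 5.3333.
Strong duality: c^T x* = b^T y*. Confirmed.

5.3333


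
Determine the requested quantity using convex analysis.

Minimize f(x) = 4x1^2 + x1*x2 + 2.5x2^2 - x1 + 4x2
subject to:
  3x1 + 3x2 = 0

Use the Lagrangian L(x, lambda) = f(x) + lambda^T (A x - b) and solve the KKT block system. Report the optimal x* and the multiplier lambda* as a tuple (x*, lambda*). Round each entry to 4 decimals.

Form the Lagrangian:
  L(x, lambda) = (1/2) x^T Q x + c^T x + lambda^T (A x - b)
Stationarity (grad_x L = 0): Q x + c + A^T lambda = 0.
Primal feasibility: A x = b.

This gives the KKT block system:
  [ Q   A^T ] [ x     ]   [-c ]
  [ A    0  ] [ lambda ] = [ b ]

Solving the linear system:
  x*      = (0.4545, -0.4545)
  lambda* = (-0.7273)
  f(x*)   = -1.1364

x* = (0.4545, -0.4545), lambda* = (-0.7273)


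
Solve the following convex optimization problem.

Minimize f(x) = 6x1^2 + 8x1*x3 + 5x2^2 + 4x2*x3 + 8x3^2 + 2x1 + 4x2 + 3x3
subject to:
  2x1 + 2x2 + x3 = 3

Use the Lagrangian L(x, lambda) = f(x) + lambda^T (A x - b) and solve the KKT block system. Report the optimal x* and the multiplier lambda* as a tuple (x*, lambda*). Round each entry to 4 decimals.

Form the Lagrangian:
  L(x, lambda) = (1/2) x^T Q x + c^T x + lambda^T (A x - b)
Stationarity (grad_x L = 0): Q x + c + A^T lambda = 0.
Primal feasibility: A x = b.

This gives the KKT block system:
  [ Q   A^T ] [ x     ]   [-c ]
  [ A    0  ] [ lambda ] = [ b ]

Solving the linear system:
  x*      = (1.0168, 0.7815, -0.5966)
  lambda* = (-4.7143)
  f(x*)   = 8.7563

x* = (1.0168, 0.7815, -0.5966), lambda* = (-4.7143)


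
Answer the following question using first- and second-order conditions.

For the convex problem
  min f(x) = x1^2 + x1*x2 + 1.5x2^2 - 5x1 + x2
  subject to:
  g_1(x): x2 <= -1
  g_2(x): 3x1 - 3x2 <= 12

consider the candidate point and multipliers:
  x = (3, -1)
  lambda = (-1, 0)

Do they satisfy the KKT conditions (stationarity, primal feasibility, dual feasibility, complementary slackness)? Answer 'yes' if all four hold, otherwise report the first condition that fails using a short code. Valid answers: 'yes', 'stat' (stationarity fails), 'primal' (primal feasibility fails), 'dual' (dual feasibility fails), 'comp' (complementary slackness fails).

Gradient of f: grad f(x) = Q x + c = (0, 1)
Constraint values g_i(x) = a_i^T x - b_i:
  g_1((3, -1)) = 0
  g_2((3, -1)) = 0
Stationarity residual: grad f(x) + sum_i lambda_i a_i = (0, 0)
  -> stationarity OK
Primal feasibility (all g_i <= 0): OK
Dual feasibility (all lambda_i >= 0): FAILS
Complementary slackness (lambda_i * g_i(x) = 0 for all i): OK

Verdict: the first failing condition is dual_feasibility -> dual.

dual


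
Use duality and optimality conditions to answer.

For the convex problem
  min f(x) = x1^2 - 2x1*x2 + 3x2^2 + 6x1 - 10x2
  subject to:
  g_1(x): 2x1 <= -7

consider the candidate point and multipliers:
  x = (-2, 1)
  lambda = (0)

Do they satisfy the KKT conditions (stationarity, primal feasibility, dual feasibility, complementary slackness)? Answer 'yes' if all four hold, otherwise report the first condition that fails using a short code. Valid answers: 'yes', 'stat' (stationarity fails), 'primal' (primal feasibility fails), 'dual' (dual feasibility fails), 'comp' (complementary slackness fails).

Gradient of f: grad f(x) = Q x + c = (0, 0)
Constraint values g_i(x) = a_i^T x - b_i:
  g_1((-2, 1)) = 3
Stationarity residual: grad f(x) + sum_i lambda_i a_i = (0, 0)
  -> stationarity OK
Primal feasibility (all g_i <= 0): FAILS
Dual feasibility (all lambda_i >= 0): OK
Complementary slackness (lambda_i * g_i(x) = 0 for all i): OK

Verdict: the first failing condition is primal_feasibility -> primal.

primal


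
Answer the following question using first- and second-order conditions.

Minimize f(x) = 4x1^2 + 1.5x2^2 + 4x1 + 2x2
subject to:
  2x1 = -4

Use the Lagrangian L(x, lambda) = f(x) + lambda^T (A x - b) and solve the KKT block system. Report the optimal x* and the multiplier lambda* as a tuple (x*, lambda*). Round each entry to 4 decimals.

Form the Lagrangian:
  L(x, lambda) = (1/2) x^T Q x + c^T x + lambda^T (A x - b)
Stationarity (grad_x L = 0): Q x + c + A^T lambda = 0.
Primal feasibility: A x = b.

This gives the KKT block system:
  [ Q   A^T ] [ x     ]   [-c ]
  [ A    0  ] [ lambda ] = [ b ]

Solving the linear system:
  x*      = (-2, -0.6667)
  lambda* = (6)
  f(x*)   = 7.3333

x* = (-2, -0.6667), lambda* = (6)


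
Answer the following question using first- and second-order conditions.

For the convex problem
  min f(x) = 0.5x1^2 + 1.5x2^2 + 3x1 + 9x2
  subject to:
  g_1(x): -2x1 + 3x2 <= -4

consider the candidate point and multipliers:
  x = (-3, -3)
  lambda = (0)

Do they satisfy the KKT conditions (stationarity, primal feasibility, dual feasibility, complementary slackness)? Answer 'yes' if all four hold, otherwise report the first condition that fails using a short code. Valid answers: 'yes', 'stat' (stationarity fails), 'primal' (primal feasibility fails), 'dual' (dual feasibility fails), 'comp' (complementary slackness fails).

Gradient of f: grad f(x) = Q x + c = (0, 0)
Constraint values g_i(x) = a_i^T x - b_i:
  g_1((-3, -3)) = 1
Stationarity residual: grad f(x) + sum_i lambda_i a_i = (0, 0)
  -> stationarity OK
Primal feasibility (all g_i <= 0): FAILS
Dual feasibility (all lambda_i >= 0): OK
Complementary slackness (lambda_i * g_i(x) = 0 for all i): OK

Verdict: the first failing condition is primal_feasibility -> primal.

primal


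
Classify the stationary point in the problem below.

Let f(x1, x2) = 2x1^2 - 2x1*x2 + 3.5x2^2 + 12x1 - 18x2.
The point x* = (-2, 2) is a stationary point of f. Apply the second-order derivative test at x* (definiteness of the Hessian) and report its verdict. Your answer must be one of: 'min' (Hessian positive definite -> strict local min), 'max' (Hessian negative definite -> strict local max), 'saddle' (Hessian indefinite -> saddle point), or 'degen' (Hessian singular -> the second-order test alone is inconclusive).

Compute the Hessian H = grad^2 f:
  H = [[4, -2], [-2, 7]]
Verify stationarity: grad f(x*) = H x* + g = (0, 0).
Eigenvalues of H: 3, 8.
Both eigenvalues > 0, so H is positive definite -> x* is a strict local min.

min


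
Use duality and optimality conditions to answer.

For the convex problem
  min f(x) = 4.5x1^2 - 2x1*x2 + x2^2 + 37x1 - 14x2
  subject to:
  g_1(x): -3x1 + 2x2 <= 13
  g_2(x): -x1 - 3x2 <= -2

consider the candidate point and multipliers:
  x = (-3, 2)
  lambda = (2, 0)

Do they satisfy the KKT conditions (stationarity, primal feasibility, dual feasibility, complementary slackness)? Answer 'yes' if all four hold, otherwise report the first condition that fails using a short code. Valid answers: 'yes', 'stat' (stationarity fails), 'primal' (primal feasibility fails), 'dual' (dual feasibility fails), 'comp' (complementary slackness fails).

Gradient of f: grad f(x) = Q x + c = (6, -4)
Constraint values g_i(x) = a_i^T x - b_i:
  g_1((-3, 2)) = 0
  g_2((-3, 2)) = -1
Stationarity residual: grad f(x) + sum_i lambda_i a_i = (0, 0)
  -> stationarity OK
Primal feasibility (all g_i <= 0): OK
Dual feasibility (all lambda_i >= 0): OK
Complementary slackness (lambda_i * g_i(x) = 0 for all i): OK

Verdict: yes, KKT holds.

yes


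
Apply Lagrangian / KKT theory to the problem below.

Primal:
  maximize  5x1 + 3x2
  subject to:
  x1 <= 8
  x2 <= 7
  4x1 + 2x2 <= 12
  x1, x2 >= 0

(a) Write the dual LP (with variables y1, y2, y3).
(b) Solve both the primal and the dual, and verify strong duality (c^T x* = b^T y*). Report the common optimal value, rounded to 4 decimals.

The standard primal-dual pair for 'max c^T x s.t. A x <= b, x >= 0' is:
  Dual:  min b^T y  s.t.  A^T y >= c,  y >= 0.

So the dual LP is:
  minimize  8y1 + 7y2 + 12y3
  subject to:
    y1 + 4y3 >= 5
    y2 + 2y3 >= 3
    y1, y2, y3 >= 0

Solving the primal: x* = (0, 6).
  primal value c^T x* = 18.
Solving the dual: y* = (0, 0, 1.5).
  dual value b^T y* = 18.
Strong duality: c^T x* = b^T y*. Confirmed.

18


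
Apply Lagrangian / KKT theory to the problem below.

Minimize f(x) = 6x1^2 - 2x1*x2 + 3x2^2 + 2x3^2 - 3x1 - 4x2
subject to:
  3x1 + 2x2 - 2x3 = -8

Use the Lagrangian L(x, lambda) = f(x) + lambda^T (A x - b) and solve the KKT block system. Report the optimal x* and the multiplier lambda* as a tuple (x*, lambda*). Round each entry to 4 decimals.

Form the Lagrangian:
  L(x, lambda) = (1/2) x^T Q x + c^T x + lambda^T (A x - b)
Stationarity (grad_x L = 0): Q x + c + A^T lambda = 0.
Primal feasibility: A x = b.

This gives the KKT block system:
  [ Q   A^T ] [ x     ]   [-c ]
  [ A    0  ] [ lambda ] = [ b ]

Solving the linear system:
  x*      = (-0.8351, -0.866, 1.8814)
  lambda* = (3.7629)
  f(x*)   = 18.0361

x* = (-0.8351, -0.866, 1.8814), lambda* = (3.7629)


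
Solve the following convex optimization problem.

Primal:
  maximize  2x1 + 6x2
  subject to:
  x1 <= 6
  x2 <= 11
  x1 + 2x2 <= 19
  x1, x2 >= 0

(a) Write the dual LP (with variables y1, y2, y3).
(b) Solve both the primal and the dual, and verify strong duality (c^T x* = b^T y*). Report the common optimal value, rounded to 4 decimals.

The standard primal-dual pair for 'max c^T x s.t. A x <= b, x >= 0' is:
  Dual:  min b^T y  s.t.  A^T y >= c,  y >= 0.

So the dual LP is:
  minimize  6y1 + 11y2 + 19y3
  subject to:
    y1 + y3 >= 2
    y2 + 2y3 >= 6
    y1, y2, y3 >= 0

Solving the primal: x* = (0, 9.5).
  primal value c^T x* = 57.
Solving the dual: y* = (0, 0, 3).
  dual value b^T y* = 57.
Strong duality: c^T x* = b^T y*. Confirmed.

57


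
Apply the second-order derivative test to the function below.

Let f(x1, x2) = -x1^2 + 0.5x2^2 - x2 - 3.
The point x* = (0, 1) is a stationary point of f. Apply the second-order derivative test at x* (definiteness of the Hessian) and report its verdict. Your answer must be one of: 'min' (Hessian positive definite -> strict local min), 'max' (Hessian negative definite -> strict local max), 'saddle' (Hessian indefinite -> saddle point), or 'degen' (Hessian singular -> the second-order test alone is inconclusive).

Compute the Hessian H = grad^2 f:
  H = [[-2, 0], [0, 1]]
Verify stationarity: grad f(x*) = H x* + g = (0, 0).
Eigenvalues of H: -2, 1.
Eigenvalues have mixed signs, so H is indefinite -> x* is a saddle point.

saddle


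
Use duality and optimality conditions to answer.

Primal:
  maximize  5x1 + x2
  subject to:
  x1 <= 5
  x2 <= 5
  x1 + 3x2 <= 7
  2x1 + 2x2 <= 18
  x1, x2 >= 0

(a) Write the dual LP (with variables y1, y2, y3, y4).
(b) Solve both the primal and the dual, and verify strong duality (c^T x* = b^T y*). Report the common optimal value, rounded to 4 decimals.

The standard primal-dual pair for 'max c^T x s.t. A x <= b, x >= 0' is:
  Dual:  min b^T y  s.t.  A^T y >= c,  y >= 0.

So the dual LP is:
  minimize  5y1 + 5y2 + 7y3 + 18y4
  subject to:
    y1 + y3 + 2y4 >= 5
    y2 + 3y3 + 2y4 >= 1
    y1, y2, y3, y4 >= 0

Solving the primal: x* = (5, 0.6667).
  primal value c^T x* = 25.6667.
Solving the dual: y* = (4.6667, 0, 0.3333, 0).
  dual value b^T y* = 25.6667.
Strong duality: c^T x* = b^T y*. Confirmed.

25.6667


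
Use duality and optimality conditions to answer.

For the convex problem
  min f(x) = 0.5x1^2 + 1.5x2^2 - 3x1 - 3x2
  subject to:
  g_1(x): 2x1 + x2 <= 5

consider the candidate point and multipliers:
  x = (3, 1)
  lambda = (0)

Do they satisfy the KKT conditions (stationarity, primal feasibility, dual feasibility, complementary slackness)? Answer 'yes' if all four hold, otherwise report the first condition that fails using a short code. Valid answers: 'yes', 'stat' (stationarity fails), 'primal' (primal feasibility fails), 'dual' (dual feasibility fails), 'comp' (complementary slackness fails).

Gradient of f: grad f(x) = Q x + c = (0, 0)
Constraint values g_i(x) = a_i^T x - b_i:
  g_1((3, 1)) = 2
Stationarity residual: grad f(x) + sum_i lambda_i a_i = (0, 0)
  -> stationarity OK
Primal feasibility (all g_i <= 0): FAILS
Dual feasibility (all lambda_i >= 0): OK
Complementary slackness (lambda_i * g_i(x) = 0 for all i): OK

Verdict: the first failing condition is primal_feasibility -> primal.

primal


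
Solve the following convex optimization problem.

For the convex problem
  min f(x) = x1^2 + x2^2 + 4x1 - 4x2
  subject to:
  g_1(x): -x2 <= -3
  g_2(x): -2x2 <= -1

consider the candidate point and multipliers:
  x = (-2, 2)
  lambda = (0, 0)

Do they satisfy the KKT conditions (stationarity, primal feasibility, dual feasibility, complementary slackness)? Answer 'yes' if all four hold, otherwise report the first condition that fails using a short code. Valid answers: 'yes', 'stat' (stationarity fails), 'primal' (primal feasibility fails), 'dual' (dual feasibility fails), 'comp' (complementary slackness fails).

Gradient of f: grad f(x) = Q x + c = (0, 0)
Constraint values g_i(x) = a_i^T x - b_i:
  g_1((-2, 2)) = 1
  g_2((-2, 2)) = -3
Stationarity residual: grad f(x) + sum_i lambda_i a_i = (0, 0)
  -> stationarity OK
Primal feasibility (all g_i <= 0): FAILS
Dual feasibility (all lambda_i >= 0): OK
Complementary slackness (lambda_i * g_i(x) = 0 for all i): OK

Verdict: the first failing condition is primal_feasibility -> primal.

primal


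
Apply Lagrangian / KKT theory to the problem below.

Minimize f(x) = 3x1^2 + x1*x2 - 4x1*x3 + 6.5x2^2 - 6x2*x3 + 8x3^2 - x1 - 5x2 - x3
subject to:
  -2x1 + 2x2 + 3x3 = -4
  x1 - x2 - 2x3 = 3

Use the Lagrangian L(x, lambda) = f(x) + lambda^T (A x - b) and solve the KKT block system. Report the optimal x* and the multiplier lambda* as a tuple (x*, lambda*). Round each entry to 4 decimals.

Form the Lagrangian:
  L(x, lambda) = (1/2) x^T Q x + c^T x + lambda^T (A x - b)
Stationarity (grad_x L = 0): Q x + c + A^T lambda = 0.
Primal feasibility: A x = b.

This gives the KKT block system:
  [ Q   A^T ] [ x     ]   [-c ]
  [ A    0  ] [ lambda ] = [ b ]

Solving the linear system:
  x*      = (-1.3333, -0.3333, -2)
  lambda* = (-28.3333, -55.3333)
  f(x*)   = 28.8333

x* = (-1.3333, -0.3333, -2), lambda* = (-28.3333, -55.3333)


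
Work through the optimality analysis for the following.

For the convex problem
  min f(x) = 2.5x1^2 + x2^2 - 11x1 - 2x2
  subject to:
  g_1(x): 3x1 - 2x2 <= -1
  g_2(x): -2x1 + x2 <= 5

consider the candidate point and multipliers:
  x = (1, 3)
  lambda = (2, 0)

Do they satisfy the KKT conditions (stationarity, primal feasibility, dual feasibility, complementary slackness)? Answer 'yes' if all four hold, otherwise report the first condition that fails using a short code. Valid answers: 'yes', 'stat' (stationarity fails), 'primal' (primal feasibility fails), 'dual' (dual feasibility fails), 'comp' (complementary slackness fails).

Gradient of f: grad f(x) = Q x + c = (-6, 4)
Constraint values g_i(x) = a_i^T x - b_i:
  g_1((1, 3)) = -2
  g_2((1, 3)) = -4
Stationarity residual: grad f(x) + sum_i lambda_i a_i = (0, 0)
  -> stationarity OK
Primal feasibility (all g_i <= 0): OK
Dual feasibility (all lambda_i >= 0): OK
Complementary slackness (lambda_i * g_i(x) = 0 for all i): FAILS

Verdict: the first failing condition is complementary_slackness -> comp.

comp


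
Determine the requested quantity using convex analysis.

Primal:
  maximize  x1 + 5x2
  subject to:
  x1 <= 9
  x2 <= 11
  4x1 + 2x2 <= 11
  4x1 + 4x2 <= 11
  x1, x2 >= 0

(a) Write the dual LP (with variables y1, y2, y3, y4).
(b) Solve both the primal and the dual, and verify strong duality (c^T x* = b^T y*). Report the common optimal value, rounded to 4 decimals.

The standard primal-dual pair for 'max c^T x s.t. A x <= b, x >= 0' is:
  Dual:  min b^T y  s.t.  A^T y >= c,  y >= 0.

So the dual LP is:
  minimize  9y1 + 11y2 + 11y3 + 11y4
  subject to:
    y1 + 4y3 + 4y4 >= 1
    y2 + 2y3 + 4y4 >= 5
    y1, y2, y3, y4 >= 0

Solving the primal: x* = (0, 2.75).
  primal value c^T x* = 13.75.
Solving the dual: y* = (0, 0, 0, 1.25).
  dual value b^T y* = 13.75.
Strong duality: c^T x* = b^T y*. Confirmed.

13.75


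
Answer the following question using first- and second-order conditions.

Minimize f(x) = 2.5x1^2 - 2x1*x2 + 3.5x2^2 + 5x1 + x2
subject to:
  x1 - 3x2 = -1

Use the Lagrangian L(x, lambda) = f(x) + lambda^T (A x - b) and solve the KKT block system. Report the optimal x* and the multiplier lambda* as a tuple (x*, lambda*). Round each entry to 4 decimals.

Form the Lagrangian:
  L(x, lambda) = (1/2) x^T Q x + c^T x + lambda^T (A x - b)
Stationarity (grad_x L = 0): Q x + c + A^T lambda = 0.
Primal feasibility: A x = b.

This gives the KKT block system:
  [ Q   A^T ] [ x     ]   [-c ]
  [ A    0  ] [ lambda ] = [ b ]

Solving the linear system:
  x*      = (-1.225, -0.075)
  lambda* = (0.975)
  f(x*)   = -2.6125

x* = (-1.225, -0.075), lambda* = (0.975)


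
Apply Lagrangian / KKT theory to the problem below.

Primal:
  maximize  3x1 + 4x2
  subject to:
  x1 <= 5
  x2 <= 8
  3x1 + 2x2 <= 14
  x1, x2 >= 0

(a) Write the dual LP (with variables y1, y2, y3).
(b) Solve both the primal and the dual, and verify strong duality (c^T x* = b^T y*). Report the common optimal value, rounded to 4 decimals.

The standard primal-dual pair for 'max c^T x s.t. A x <= b, x >= 0' is:
  Dual:  min b^T y  s.t.  A^T y >= c,  y >= 0.

So the dual LP is:
  minimize  5y1 + 8y2 + 14y3
  subject to:
    y1 + 3y3 >= 3
    y2 + 2y3 >= 4
    y1, y2, y3 >= 0

Solving the primal: x* = (0, 7).
  primal value c^T x* = 28.
Solving the dual: y* = (0, 0, 2).
  dual value b^T y* = 28.
Strong duality: c^T x* = b^T y*. Confirmed.

28
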